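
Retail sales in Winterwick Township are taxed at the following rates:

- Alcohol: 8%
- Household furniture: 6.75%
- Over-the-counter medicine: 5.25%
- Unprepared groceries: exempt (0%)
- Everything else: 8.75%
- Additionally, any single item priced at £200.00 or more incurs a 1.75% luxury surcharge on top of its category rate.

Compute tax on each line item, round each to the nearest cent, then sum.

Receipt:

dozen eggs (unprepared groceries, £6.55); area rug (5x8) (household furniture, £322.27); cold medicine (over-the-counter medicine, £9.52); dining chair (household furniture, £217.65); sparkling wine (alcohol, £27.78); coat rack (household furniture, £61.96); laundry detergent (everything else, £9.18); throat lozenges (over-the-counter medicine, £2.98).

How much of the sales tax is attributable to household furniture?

£50.07

Area rug (5x8) £322.27: household furniture → 6.75% + 1.75% surcharge = 8.5% → £27.39
Dining chair £217.65: household furniture → 6.75% + 1.75% surcharge = 8.5% → £18.50
Coat rack £61.96: household furniture → 6.75% → £4.18
Tax on household furniture = £27.39 + £18.50 + £4.18 = £50.07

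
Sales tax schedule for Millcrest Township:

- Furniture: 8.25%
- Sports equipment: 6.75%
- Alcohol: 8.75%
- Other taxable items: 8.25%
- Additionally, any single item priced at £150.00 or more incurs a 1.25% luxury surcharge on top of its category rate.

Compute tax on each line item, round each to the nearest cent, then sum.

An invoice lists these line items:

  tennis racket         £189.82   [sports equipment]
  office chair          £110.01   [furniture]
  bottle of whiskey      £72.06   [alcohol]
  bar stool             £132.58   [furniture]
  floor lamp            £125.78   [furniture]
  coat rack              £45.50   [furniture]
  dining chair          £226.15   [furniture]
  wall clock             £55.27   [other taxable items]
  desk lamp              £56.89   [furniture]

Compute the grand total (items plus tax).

£1100.44

Tennis racket £189.82: sports equipment → 6.75% + 1.25% surcharge = 8% → £15.19
Office chair £110.01: furniture → 8.25% → £9.08
Bottle of whiskey £72.06: alcohol → 8.75% → £6.31
Bar stool £132.58: furniture → 8.25% → £10.94
Floor lamp £125.78: furniture → 8.25% → £10.38
Coat rack £45.50: furniture → 8.25% → £3.75
Dining chair £226.15: furniture → 8.25% + 1.25% surcharge = 9.5% → £21.48
Wall clock £55.27: other taxable items → 8.25% → £4.56
Desk lamp £56.89: furniture → 8.25% → £4.69
Subtotal = £1014.06; tax = £86.38; total due = £1100.44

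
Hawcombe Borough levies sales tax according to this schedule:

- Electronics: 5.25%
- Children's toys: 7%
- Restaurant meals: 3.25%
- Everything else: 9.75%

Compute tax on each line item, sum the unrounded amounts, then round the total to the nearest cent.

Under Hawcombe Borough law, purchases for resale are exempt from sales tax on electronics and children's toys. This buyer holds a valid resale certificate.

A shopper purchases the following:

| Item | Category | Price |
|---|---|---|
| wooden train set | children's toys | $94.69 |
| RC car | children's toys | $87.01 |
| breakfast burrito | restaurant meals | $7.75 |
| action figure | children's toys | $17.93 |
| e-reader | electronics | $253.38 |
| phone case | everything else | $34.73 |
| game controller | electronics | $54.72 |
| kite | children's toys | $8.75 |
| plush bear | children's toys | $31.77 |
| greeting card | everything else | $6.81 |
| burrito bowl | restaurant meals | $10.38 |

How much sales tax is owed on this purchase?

$4.64

Wooden train set $94.69: children's toys, buyer-exempt → 0% → $0.00
RC car $87.01: children's toys, buyer-exempt → 0% → $0.00
Breakfast burrito $7.75: restaurant meals → 3.25% → $0.251875
Action figure $17.93: children's toys, buyer-exempt → 0% → $0.00
E-reader $253.38: electronics, buyer-exempt → 0% → $0.00
Phone case $34.73: everything else → 9.75% → $3.386175
Game controller $54.72: electronics, buyer-exempt → 0% → $0.00
Kite $8.75: children's toys, buyer-exempt → 0% → $0.00
Plush bear $31.77: children's toys, buyer-exempt → 0% → $0.00
Greeting card $6.81: everything else → 9.75% → $0.663975
Burrito bowl $10.38: restaurant meals → 3.25% → $0.33735
Unrounded tax sum = $4.639375 → $4.64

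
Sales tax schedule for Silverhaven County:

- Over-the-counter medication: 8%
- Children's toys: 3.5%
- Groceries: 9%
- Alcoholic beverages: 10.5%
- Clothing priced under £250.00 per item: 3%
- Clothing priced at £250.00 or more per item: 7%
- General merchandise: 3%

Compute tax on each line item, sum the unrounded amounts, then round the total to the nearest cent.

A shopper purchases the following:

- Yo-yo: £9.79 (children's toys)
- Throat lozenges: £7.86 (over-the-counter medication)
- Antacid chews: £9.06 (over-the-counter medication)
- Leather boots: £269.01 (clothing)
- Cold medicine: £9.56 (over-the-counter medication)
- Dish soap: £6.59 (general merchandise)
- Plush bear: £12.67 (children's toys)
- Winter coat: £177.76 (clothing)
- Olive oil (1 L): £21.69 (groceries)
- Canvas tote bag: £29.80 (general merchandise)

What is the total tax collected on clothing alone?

£24.16

Leather boots £269.01: clothing, £250.00 or more → 7% → £18.8307
Winter coat £177.76: clothing, under £250.00 → 3% → £5.3328
Tax on clothing: unrounded sum = £24.1635 → £24.16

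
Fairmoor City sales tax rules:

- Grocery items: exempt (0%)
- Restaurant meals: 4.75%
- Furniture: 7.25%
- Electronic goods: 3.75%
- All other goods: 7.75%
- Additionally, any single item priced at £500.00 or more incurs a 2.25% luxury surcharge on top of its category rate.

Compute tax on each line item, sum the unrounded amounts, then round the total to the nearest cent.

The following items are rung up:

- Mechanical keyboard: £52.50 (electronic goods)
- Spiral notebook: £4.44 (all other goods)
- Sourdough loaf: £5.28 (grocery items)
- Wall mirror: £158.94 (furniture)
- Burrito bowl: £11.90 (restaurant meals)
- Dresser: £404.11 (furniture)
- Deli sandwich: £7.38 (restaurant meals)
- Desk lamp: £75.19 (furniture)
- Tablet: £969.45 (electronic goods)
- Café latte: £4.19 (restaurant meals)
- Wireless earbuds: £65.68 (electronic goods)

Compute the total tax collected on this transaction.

£110.33

Mechanical keyboard £52.50: electronic goods → 3.75% → £1.96875
Spiral notebook £4.44: all other goods → 7.75% → £0.3441
Sourdough loaf £5.28: grocery items → 0% → £0.00
Wall mirror £158.94: furniture → 7.25% → £11.52315
Burrito bowl £11.90: restaurant meals → 4.75% → £0.56525
Dresser £404.11: furniture → 7.25% → £29.297975
Deli sandwich £7.38: restaurant meals → 4.75% → £0.35055
Desk lamp £75.19: furniture → 7.25% → £5.451275
Tablet £969.45: electronic goods → 3.75% + 2.25% surcharge = 6% → £58.167
Café latte £4.19: restaurant meals → 4.75% → £0.199025
Wireless earbuds £65.68: electronic goods → 3.75% → £2.463
Unrounded tax sum = £110.330075 → £110.33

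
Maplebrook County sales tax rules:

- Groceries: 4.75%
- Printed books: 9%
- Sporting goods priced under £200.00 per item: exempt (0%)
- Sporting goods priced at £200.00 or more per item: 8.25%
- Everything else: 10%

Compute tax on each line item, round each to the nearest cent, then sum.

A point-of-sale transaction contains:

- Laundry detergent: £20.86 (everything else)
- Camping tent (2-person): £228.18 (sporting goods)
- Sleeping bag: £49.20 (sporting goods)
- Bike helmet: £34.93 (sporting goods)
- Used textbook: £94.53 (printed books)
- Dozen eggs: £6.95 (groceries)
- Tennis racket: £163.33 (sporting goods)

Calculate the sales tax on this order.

£29.75

Laundry detergent £20.86: everything else → 10% → £2.09
Camping tent (2-person) £228.18: sporting goods, £200.00 or more → 8.25% → £18.82
Sleeping bag £49.20: sporting goods, under £200.00 → 0% → £0.00
Bike helmet £34.93: sporting goods, under £200.00 → 0% → £0.00
Used textbook £94.53: printed books → 9% → £8.51
Dozen eggs £6.95: groceries → 4.75% → £0.33
Tennis racket £163.33: sporting goods, under £200.00 → 0% → £0.00
Total tax = £2.09 + £18.82 + £8.51 + £0.33 = £29.75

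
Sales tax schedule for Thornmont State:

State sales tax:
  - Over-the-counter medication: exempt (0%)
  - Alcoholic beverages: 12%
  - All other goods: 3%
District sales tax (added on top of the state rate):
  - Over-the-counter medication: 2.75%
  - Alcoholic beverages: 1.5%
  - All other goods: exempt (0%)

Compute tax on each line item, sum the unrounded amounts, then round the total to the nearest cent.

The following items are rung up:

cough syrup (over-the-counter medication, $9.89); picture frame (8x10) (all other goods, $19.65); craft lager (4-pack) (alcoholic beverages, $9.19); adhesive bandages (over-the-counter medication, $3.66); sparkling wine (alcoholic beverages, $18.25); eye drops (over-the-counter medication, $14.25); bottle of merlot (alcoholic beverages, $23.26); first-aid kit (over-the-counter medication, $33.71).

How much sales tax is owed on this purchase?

Cough syrup $9.89: over-the-counter medication → 0% + 2.75% district = 2.75% → $0.271975
Picture frame (8x10) $19.65: all other goods → 3% + 0% district = 3% → $0.5895
Craft lager (4-pack) $9.19: alcoholic beverages → 12% + 1.5% district = 13.5% → $1.24065
Adhesive bandages $3.66: over-the-counter medication → 0% + 2.75% district = 2.75% → $0.10065
Sparkling wine $18.25: alcoholic beverages → 12% + 1.5% district = 13.5% → $2.46375
Eye drops $14.25: over-the-counter medication → 0% + 2.75% district = 2.75% → $0.391875
Bottle of merlot $23.26: alcoholic beverages → 12% + 1.5% district = 13.5% → $3.1401
First-aid kit $33.71: over-the-counter medication → 0% + 2.75% district = 2.75% → $0.927025
Unrounded tax sum = $9.125525 → $9.13

$9.13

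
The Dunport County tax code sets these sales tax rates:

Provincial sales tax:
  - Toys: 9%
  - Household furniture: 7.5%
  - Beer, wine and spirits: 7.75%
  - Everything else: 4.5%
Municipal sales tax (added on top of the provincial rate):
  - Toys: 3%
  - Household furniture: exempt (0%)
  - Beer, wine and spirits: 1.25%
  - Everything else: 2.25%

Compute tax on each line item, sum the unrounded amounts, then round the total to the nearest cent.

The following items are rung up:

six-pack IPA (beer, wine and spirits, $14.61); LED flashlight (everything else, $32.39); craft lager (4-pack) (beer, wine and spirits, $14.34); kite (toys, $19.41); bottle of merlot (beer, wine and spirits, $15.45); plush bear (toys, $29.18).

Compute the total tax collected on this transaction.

Six-pack IPA $14.61: beer, wine and spirits → 7.75% + 1.25% municipal = 9% → $1.3149
LED flashlight $32.39: everything else → 4.5% + 2.25% municipal = 6.75% → $2.186325
Craft lager (4-pack) $14.34: beer, wine and spirits → 7.75% + 1.25% municipal = 9% → $1.2906
Kite $19.41: toys → 9% + 3% municipal = 12% → $2.3292
Bottle of merlot $15.45: beer, wine and spirits → 7.75% + 1.25% municipal = 9% → $1.3905
Plush bear $29.18: toys → 9% + 3% municipal = 12% → $3.5016
Unrounded tax sum = $12.013125 → $12.01

$12.01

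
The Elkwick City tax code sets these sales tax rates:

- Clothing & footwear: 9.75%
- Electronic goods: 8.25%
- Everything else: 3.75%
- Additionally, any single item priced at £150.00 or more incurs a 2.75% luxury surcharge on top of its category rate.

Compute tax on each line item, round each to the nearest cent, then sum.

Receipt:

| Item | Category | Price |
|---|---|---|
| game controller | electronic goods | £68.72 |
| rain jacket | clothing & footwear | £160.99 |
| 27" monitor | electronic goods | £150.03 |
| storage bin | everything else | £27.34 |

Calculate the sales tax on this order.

£43.32

Game controller £68.72: electronic goods → 8.25% → £5.67
Rain jacket £160.99: clothing & footwear → 9.75% + 2.75% surcharge = 12.5% → £20.12
27" monitor £150.03: electronic goods → 8.25% + 2.75% surcharge = 11% → £16.50
Storage bin £27.34: everything else → 3.75% → £1.03
Total tax = £5.67 + £20.12 + £16.50 + £1.03 = £43.32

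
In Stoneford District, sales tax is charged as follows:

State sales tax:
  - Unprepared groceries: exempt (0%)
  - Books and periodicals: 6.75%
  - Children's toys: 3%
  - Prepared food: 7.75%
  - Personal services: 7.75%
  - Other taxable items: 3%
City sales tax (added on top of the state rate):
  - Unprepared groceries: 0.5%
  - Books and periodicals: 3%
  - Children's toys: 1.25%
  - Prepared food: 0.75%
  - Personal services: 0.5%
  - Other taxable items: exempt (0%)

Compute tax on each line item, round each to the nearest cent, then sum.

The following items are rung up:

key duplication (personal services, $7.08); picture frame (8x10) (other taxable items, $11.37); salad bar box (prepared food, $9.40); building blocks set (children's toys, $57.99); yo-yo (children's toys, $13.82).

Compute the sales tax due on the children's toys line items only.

Building blocks set $57.99: children's toys → 3% + 1.25% city = 4.25% → $2.46
Yo-yo $13.82: children's toys → 3% + 1.25% city = 4.25% → $0.59
Tax on children's toys = $2.46 + $0.59 = $3.05

$3.05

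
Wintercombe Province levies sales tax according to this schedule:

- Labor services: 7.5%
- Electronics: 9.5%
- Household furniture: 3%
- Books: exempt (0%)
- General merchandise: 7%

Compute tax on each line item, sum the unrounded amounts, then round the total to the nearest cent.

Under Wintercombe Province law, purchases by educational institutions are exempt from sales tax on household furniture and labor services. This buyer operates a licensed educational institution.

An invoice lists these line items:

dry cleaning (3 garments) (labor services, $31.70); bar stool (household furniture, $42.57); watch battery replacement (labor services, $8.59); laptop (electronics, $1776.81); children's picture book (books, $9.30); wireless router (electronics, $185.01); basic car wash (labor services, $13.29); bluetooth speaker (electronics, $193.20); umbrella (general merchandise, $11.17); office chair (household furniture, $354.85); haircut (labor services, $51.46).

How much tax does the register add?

Dry cleaning (3 garments) $31.70: labor services, buyer-exempt → 0% → $0.00
Bar stool $42.57: household furniture, buyer-exempt → 0% → $0.00
Watch battery replacement $8.59: labor services, buyer-exempt → 0% → $0.00
Laptop $1776.81: electronics → 9.5% → $168.79695
Children's picture book $9.30: books → 0% → $0.00
Wireless router $185.01: electronics → 9.5% → $17.57595
Basic car wash $13.29: labor services, buyer-exempt → 0% → $0.00
Bluetooth speaker $193.20: electronics → 9.5% → $18.354
Umbrella $11.17: general merchandise → 7% → $0.7819
Office chair $354.85: household furniture, buyer-exempt → 0% → $0.00
Haircut $51.46: labor services, buyer-exempt → 0% → $0.00
Unrounded tax sum = $205.5088 → $205.51

$205.51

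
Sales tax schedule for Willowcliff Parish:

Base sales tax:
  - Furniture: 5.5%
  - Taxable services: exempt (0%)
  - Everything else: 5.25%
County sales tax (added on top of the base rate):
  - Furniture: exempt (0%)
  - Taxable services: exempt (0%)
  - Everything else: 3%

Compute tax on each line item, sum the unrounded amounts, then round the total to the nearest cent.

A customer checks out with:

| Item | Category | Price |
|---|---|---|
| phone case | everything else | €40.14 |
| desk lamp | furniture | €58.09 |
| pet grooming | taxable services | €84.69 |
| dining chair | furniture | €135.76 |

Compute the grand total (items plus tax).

Phone case €40.14: everything else → 5.25% + 3% county = 8.25% → €3.31155
Desk lamp €58.09: furniture → 5.5% + 0% county = 5.5% → €3.19495
Pet grooming €84.69: taxable services → 0% + 0% county = 0% → €0.00
Dining chair €135.76: furniture → 5.5% + 0% county = 5.5% → €7.4668
Subtotal = €318.68; unrounded tax = €13.9733 → €13.97; total due = €332.65

€332.65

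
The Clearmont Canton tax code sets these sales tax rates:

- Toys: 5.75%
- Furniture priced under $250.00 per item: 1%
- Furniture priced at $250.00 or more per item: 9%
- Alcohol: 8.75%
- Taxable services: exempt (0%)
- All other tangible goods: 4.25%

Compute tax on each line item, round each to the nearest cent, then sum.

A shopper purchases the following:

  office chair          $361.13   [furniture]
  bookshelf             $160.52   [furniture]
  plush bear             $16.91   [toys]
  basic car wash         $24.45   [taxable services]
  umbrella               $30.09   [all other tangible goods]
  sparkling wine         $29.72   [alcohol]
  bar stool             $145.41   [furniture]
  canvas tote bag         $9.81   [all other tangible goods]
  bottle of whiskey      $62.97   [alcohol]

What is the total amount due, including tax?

$887.35

Office chair $361.13: furniture, $250.00 or more → 9% → $32.50
Bookshelf $160.52: furniture, under $250.00 → 1% → $1.61
Plush bear $16.91: toys → 5.75% → $0.97
Basic car wash $24.45: taxable services → 0% → $0.00
Umbrella $30.09: all other tangible goods → 4.25% → $1.28
Sparkling wine $29.72: alcohol → 8.75% → $2.60
Bar stool $145.41: furniture, under $250.00 → 1% → $1.45
Canvas tote bag $9.81: all other tangible goods → 4.25% → $0.42
Bottle of whiskey $62.97: alcohol → 8.75% → $5.51
Subtotal = $841.01; tax = $46.34; total due = $887.35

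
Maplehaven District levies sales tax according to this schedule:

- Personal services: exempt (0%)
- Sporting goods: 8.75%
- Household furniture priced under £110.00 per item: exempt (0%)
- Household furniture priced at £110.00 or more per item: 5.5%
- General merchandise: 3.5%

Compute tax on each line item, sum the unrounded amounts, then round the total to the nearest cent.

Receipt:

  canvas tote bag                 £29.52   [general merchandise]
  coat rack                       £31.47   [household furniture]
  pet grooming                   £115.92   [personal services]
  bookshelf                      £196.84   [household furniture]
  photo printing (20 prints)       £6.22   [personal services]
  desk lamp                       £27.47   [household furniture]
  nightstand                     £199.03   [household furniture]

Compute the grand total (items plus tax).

£629.28

Canvas tote bag £29.52: general merchandise → 3.5% → £1.0332
Coat rack £31.47: household furniture, under £110.00 → 0% → £0.00
Pet grooming £115.92: personal services → 0% → £0.00
Bookshelf £196.84: household furniture, £110.00 or more → 5.5% → £10.8262
Photo printing (20 prints) £6.22: personal services → 0% → £0.00
Desk lamp £27.47: household furniture, under £110.00 → 0% → £0.00
Nightstand £199.03: household furniture, £110.00 or more → 5.5% → £10.94665
Subtotal = £606.47; unrounded tax = £22.80605 → £22.81; total due = £629.28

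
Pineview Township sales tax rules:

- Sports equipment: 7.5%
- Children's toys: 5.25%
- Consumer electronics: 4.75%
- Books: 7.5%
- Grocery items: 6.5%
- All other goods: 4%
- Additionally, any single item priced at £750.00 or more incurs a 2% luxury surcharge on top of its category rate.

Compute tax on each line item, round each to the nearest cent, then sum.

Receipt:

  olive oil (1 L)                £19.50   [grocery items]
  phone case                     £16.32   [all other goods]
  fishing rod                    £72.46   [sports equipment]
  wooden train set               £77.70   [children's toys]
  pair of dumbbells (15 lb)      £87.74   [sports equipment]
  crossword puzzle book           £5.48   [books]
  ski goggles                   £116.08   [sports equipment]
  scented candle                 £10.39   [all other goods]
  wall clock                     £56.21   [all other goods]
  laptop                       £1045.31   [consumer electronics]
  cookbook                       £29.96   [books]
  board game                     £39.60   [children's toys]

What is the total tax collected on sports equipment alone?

£20.72

Fishing rod £72.46: sports equipment → 7.5% → £5.43
Pair of dumbbells (15 lb) £87.74: sports equipment → 7.5% → £6.58
Ski goggles £116.08: sports equipment → 7.5% → £8.71
Tax on sports equipment = £5.43 + £6.58 + £8.71 = £20.72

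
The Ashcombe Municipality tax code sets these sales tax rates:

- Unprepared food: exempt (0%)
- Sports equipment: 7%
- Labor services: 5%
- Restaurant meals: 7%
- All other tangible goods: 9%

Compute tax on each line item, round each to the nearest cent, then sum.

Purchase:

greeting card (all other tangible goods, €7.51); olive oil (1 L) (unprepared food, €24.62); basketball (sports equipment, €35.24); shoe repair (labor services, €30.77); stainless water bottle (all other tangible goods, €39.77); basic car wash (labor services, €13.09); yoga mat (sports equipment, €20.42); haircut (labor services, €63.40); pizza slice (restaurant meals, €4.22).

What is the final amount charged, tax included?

Greeting card €7.51: all other tangible goods → 9% → €0.68
Olive oil (1 L) €24.62: unprepared food → 0% → €0.00
Basketball €35.24: sports equipment → 7% → €2.47
Shoe repair €30.77: labor services → 5% → €1.54
Stainless water bottle €39.77: all other tangible goods → 9% → €3.58
Basic car wash €13.09: labor services → 5% → €0.65
Yoga mat €20.42: sports equipment → 7% → €1.43
Haircut €63.40: labor services → 5% → €3.17
Pizza slice €4.22: restaurant meals → 7% → €0.30
Subtotal = €239.04; tax = €13.82; total due = €252.86

€252.86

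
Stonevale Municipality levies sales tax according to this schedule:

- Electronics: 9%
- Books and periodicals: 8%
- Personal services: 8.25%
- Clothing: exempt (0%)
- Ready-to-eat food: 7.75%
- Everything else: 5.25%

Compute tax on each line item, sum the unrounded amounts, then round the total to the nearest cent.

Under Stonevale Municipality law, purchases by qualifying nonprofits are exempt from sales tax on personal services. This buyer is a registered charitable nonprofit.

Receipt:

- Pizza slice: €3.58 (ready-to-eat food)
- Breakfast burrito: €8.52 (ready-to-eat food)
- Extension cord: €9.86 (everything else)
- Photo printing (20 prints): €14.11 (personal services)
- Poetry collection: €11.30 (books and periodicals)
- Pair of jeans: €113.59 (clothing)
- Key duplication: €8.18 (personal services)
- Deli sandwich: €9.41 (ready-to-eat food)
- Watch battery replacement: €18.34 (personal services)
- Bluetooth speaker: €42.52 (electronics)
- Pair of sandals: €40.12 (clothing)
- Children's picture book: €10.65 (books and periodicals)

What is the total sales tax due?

Pizza slice €3.58: ready-to-eat food → 7.75% → €0.27745
Breakfast burrito €8.52: ready-to-eat food → 7.75% → €0.6603
Extension cord €9.86: everything else → 5.25% → €0.51765
Photo printing (20 prints) €14.11: personal services, buyer-exempt → 0% → €0.00
Poetry collection €11.30: books and periodicals → 8% → €0.904
Pair of jeans €113.59: clothing → 0% → €0.00
Key duplication €8.18: personal services, buyer-exempt → 0% → €0.00
Deli sandwich €9.41: ready-to-eat food → 7.75% → €0.729275
Watch battery replacement €18.34: personal services, buyer-exempt → 0% → €0.00
Bluetooth speaker €42.52: electronics → 9% → €3.8268
Pair of sandals €40.12: clothing → 0% → €0.00
Children's picture book €10.65: books and periodicals → 8% → €0.852
Unrounded tax sum = €7.767475 → €7.77

€7.77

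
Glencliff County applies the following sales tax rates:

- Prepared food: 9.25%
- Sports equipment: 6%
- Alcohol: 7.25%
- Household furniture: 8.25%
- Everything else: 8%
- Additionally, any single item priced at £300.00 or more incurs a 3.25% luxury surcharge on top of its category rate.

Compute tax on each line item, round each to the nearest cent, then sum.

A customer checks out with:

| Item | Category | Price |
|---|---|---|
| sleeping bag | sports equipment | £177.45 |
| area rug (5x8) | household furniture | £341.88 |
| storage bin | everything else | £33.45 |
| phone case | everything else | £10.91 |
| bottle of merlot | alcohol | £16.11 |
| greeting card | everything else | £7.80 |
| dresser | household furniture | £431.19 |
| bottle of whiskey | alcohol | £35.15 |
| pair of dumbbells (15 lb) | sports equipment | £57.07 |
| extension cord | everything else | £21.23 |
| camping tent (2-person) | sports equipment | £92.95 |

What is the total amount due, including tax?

Sleeping bag £177.45: sports equipment → 6% → £10.65
Area rug (5x8) £341.88: household furniture → 8.25% + 3.25% surcharge = 11.5% → £39.32
Storage bin £33.45: everything else → 8% → £2.68
Phone case £10.91: everything else → 8% → £0.87
Bottle of merlot £16.11: alcohol → 7.25% → £1.17
Greeting card £7.80: everything else → 8% → £0.62
Dresser £431.19: household furniture → 8.25% + 3.25% surcharge = 11.5% → £49.59
Bottle of whiskey £35.15: alcohol → 7.25% → £2.55
Pair of dumbbells (15 lb) £57.07: sports equipment → 6% → £3.42
Extension cord £21.23: everything else → 8% → £1.70
Camping tent (2-person) £92.95: sports equipment → 6% → £5.58
Subtotal = £1225.19; tax = £118.15; total due = £1343.34

£1343.34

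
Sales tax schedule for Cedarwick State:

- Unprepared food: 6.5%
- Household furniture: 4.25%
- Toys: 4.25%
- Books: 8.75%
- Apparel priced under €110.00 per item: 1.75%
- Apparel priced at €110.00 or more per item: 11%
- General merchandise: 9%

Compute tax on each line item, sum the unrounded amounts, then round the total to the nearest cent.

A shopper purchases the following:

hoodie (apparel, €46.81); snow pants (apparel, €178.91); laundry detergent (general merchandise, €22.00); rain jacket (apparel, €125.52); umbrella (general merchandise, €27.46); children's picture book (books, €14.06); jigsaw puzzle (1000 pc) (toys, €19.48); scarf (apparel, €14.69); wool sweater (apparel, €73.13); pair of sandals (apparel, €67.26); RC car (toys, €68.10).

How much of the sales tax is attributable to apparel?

Hoodie €46.81: apparel, under €110.00 → 1.75% → €0.819175
Snow pants €178.91: apparel, €110.00 or more → 11% → €19.6801
Rain jacket €125.52: apparel, €110.00 or more → 11% → €13.8072
Scarf €14.69: apparel, under €110.00 → 1.75% → €0.257075
Wool sweater €73.13: apparel, under €110.00 → 1.75% → €1.279775
Pair of sandals €67.26: apparel, under €110.00 → 1.75% → €1.17705
Tax on apparel: unrounded sum = €37.020375 → €37.02

€37.02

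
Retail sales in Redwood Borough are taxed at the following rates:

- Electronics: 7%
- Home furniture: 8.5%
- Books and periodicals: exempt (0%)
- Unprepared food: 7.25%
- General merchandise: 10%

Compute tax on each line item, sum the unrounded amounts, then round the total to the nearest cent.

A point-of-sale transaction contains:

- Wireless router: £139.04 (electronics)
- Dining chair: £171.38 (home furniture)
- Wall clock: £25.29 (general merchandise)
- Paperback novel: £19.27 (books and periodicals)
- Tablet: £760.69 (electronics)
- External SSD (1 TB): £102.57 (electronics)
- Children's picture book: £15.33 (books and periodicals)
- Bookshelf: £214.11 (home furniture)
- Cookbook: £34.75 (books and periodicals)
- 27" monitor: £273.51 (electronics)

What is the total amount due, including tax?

£1880.54

Wireless router £139.04: electronics → 7% → £9.7328
Dining chair £171.38: home furniture → 8.5% → £14.5673
Wall clock £25.29: general merchandise → 10% → £2.529
Paperback novel £19.27: books and periodicals → 0% → £0.00
Tablet £760.69: electronics → 7% → £53.2483
External SSD (1 TB) £102.57: electronics → 7% → £7.1799
Children's picture book £15.33: books and periodicals → 0% → £0.00
Bookshelf £214.11: home furniture → 8.5% → £18.19935
Cookbook £34.75: books and periodicals → 0% → £0.00
27" monitor £273.51: electronics → 7% → £19.1457
Subtotal = £1755.94; unrounded tax = £124.60235 → £124.60; total due = £1880.54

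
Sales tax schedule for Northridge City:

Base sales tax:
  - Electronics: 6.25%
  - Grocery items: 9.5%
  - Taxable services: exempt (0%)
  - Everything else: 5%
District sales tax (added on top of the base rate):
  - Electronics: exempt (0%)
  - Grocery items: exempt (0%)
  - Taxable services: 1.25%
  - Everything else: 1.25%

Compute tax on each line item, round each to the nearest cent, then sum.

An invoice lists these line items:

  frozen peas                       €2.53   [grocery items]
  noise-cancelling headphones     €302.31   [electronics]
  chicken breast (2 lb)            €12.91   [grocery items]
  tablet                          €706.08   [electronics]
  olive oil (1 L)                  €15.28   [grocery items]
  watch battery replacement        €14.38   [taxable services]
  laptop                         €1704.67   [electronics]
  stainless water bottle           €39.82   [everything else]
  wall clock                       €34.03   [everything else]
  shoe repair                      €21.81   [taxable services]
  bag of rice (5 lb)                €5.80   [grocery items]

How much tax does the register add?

€178.10

Frozen peas €2.53: grocery items → 9.5% + 0% district = 9.5% → €0.24
Noise-cancelling headphones €302.31: electronics → 6.25% + 0% district = 6.25% → €18.89
Chicken breast (2 lb) €12.91: grocery items → 9.5% + 0% district = 9.5% → €1.23
Tablet €706.08: electronics → 6.25% + 0% district = 6.25% → €44.13
Olive oil (1 L) €15.28: grocery items → 9.5% + 0% district = 9.5% → €1.45
Watch battery replacement €14.38: taxable services → 0% + 1.25% district = 1.25% → €0.18
Laptop €1704.67: electronics → 6.25% + 0% district = 6.25% → €106.54
Stainless water bottle €39.82: everything else → 5% + 1.25% district = 6.25% → €2.49
Wall clock €34.03: everything else → 5% + 1.25% district = 6.25% → €2.13
Shoe repair €21.81: taxable services → 0% + 1.25% district = 1.25% → €0.27
Bag of rice (5 lb) €5.80: grocery items → 9.5% + 0% district = 9.5% → €0.55
Total tax = €0.24 + €18.89 + €1.23 + €44.13 + €1.45 + €0.18 + €106.54 + €2.49 + €2.13 + €0.27 + €0.55 = €178.10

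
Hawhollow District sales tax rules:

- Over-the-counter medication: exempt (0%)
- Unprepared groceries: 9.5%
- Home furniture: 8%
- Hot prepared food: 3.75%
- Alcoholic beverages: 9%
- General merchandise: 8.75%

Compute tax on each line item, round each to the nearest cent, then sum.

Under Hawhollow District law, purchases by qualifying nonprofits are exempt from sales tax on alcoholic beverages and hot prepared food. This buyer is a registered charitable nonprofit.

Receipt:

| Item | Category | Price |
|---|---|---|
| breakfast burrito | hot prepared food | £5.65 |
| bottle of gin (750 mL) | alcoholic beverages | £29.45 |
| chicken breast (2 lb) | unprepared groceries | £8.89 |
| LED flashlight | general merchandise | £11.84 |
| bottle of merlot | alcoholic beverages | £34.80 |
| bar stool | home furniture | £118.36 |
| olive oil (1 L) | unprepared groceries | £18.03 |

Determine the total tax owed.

Breakfast burrito £5.65: hot prepared food, buyer-exempt → 0% → £0.00
Bottle of gin (750 mL) £29.45: alcoholic beverages, buyer-exempt → 0% → £0.00
Chicken breast (2 lb) £8.89: unprepared groceries → 9.5% → £0.84
LED flashlight £11.84: general merchandise → 8.75% → £1.04
Bottle of merlot £34.80: alcoholic beverages, buyer-exempt → 0% → £0.00
Bar stool £118.36: home furniture → 8% → £9.47
Olive oil (1 L) £18.03: unprepared groceries → 9.5% → £1.71
Total tax = £0.84 + £1.04 + £9.47 + £1.71 = £13.06

£13.06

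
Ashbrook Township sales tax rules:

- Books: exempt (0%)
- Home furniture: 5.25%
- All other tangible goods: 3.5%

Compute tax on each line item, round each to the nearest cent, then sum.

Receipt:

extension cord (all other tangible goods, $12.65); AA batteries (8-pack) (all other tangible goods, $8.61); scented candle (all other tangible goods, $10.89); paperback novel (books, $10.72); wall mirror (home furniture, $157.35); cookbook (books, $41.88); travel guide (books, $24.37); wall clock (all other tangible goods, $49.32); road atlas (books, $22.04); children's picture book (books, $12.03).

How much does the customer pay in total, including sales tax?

Extension cord $12.65: all other tangible goods → 3.5% → $0.44
AA batteries (8-pack) $8.61: all other tangible goods → 3.5% → $0.30
Scented candle $10.89: all other tangible goods → 3.5% → $0.38
Paperback novel $10.72: books → 0% → $0.00
Wall mirror $157.35: home furniture → 5.25% → $8.26
Cookbook $41.88: books → 0% → $0.00
Travel guide $24.37: books → 0% → $0.00
Wall clock $49.32: all other tangible goods → 3.5% → $1.73
Road atlas $22.04: books → 0% → $0.00
Children's picture book $12.03: books → 0% → $0.00
Subtotal = $349.86; tax = $11.11; total due = $360.97

$360.97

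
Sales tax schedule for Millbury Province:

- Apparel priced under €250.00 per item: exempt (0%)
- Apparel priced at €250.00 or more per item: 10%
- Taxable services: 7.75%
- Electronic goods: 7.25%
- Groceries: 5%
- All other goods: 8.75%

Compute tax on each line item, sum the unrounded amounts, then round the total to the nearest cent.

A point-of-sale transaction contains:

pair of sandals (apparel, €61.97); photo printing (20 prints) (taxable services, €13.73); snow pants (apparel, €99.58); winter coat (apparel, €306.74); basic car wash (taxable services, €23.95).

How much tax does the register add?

€33.59

Pair of sandals €61.97: apparel, under €250.00 → 0% → €0.00
Photo printing (20 prints) €13.73: taxable services → 7.75% → €1.064075
Snow pants €99.58: apparel, under €250.00 → 0% → €0.00
Winter coat €306.74: apparel, €250.00 or more → 10% → €30.674
Basic car wash €23.95: taxable services → 7.75% → €1.856125
Unrounded tax sum = €33.5942 → €33.59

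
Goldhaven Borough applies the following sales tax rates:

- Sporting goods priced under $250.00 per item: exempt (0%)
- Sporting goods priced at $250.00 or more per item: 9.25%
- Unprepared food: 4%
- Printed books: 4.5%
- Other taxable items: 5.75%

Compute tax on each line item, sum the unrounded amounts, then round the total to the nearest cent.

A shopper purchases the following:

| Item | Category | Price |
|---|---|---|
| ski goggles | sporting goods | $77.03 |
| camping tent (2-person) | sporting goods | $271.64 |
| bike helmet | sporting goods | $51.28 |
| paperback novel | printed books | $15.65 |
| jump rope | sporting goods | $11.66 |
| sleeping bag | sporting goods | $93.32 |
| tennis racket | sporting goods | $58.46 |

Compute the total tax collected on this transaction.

$25.83

Ski goggles $77.03: sporting goods, under $250.00 → 0% → $0.00
Camping tent (2-person) $271.64: sporting goods, $250.00 or more → 9.25% → $25.1267
Bike helmet $51.28: sporting goods, under $250.00 → 0% → $0.00
Paperback novel $15.65: printed books → 4.5% → $0.70425
Jump rope $11.66: sporting goods, under $250.00 → 0% → $0.00
Sleeping bag $93.32: sporting goods, under $250.00 → 0% → $0.00
Tennis racket $58.46: sporting goods, under $250.00 → 0% → $0.00
Unrounded tax sum = $25.83095 → $25.83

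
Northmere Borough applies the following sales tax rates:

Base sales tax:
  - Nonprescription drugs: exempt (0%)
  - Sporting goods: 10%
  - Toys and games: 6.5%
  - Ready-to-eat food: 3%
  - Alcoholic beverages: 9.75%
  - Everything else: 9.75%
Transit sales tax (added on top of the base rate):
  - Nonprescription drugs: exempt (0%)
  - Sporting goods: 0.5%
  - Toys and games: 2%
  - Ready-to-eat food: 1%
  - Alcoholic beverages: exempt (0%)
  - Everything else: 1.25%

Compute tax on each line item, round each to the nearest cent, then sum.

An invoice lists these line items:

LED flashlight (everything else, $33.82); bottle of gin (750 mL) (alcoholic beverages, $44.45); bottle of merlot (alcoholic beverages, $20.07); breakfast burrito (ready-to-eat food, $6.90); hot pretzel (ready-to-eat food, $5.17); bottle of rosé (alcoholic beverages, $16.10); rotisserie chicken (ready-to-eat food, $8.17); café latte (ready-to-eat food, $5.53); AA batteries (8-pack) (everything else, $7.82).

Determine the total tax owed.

LED flashlight $33.82: everything else → 9.75% + 1.25% transit = 11% → $3.72
Bottle of gin (750 mL) $44.45: alcoholic beverages → 9.75% + 0% transit = 9.75% → $4.33
Bottle of merlot $20.07: alcoholic beverages → 9.75% + 0% transit = 9.75% → $1.96
Breakfast burrito $6.90: ready-to-eat food → 3% + 1% transit = 4% → $0.28
Hot pretzel $5.17: ready-to-eat food → 3% + 1% transit = 4% → $0.21
Bottle of rosé $16.10: alcoholic beverages → 9.75% + 0% transit = 9.75% → $1.57
Rotisserie chicken $8.17: ready-to-eat food → 3% + 1% transit = 4% → $0.33
Café latte $5.53: ready-to-eat food → 3% + 1% transit = 4% → $0.22
AA batteries (8-pack) $7.82: everything else → 9.75% + 1.25% transit = 11% → $0.86
Total tax = $3.72 + $4.33 + $1.96 + $0.28 + $0.21 + $1.57 + $0.33 + $0.22 + $0.86 = $13.48

$13.48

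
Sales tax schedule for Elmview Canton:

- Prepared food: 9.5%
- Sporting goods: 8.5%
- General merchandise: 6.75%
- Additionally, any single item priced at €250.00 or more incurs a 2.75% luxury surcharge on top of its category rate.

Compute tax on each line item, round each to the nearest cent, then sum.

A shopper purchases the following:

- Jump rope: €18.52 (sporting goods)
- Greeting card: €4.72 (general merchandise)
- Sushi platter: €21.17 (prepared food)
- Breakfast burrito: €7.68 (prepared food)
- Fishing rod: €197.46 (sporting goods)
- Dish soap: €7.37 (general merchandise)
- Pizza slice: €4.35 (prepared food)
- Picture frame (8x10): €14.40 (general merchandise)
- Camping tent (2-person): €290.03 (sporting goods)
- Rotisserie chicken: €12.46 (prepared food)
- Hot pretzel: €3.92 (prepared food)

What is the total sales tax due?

Jump rope €18.52: sporting goods → 8.5% → €1.57
Greeting card €4.72: general merchandise → 6.75% → €0.32
Sushi platter €21.17: prepared food → 9.5% → €2.01
Breakfast burrito €7.68: prepared food → 9.5% → €0.73
Fishing rod €197.46: sporting goods → 8.5% → €16.78
Dish soap €7.37: general merchandise → 6.75% → €0.50
Pizza slice €4.35: prepared food → 9.5% → €0.41
Picture frame (8x10) €14.40: general merchandise → 6.75% → €0.97
Camping tent (2-person) €290.03: sporting goods → 8.5% + 2.75% surcharge = 11.25% → €32.63
Rotisserie chicken €12.46: prepared food → 9.5% → €1.18
Hot pretzel €3.92: prepared food → 9.5% → €0.37
Total tax = €1.57 + €0.32 + €2.01 + €0.73 + €16.78 + €0.50 + €0.41 + €0.97 + €32.63 + €1.18 + €0.37 = €57.47

€57.47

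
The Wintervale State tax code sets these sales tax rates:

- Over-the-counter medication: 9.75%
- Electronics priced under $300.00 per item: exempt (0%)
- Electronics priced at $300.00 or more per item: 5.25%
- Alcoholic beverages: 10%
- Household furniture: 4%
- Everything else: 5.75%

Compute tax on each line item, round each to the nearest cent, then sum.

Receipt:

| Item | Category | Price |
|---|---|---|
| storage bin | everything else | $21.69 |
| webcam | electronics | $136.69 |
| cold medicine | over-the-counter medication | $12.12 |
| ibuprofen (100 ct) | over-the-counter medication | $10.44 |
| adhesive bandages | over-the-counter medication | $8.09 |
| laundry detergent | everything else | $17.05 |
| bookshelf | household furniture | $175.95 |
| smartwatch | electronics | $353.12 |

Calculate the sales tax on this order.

Storage bin $21.69: everything else → 5.75% → $1.25
Webcam $136.69: electronics, under $300.00 → 0% → $0.00
Cold medicine $12.12: over-the-counter medication → 9.75% → $1.18
Ibuprofen (100 ct) $10.44: over-the-counter medication → 9.75% → $1.02
Adhesive bandages $8.09: over-the-counter medication → 9.75% → $0.79
Laundry detergent $17.05: everything else → 5.75% → $0.98
Bookshelf $175.95: household furniture → 4% → $7.04
Smartwatch $353.12: electronics, $300.00 or more → 5.25% → $18.54
Total tax = $1.25 + $1.18 + $1.02 + $0.79 + $0.98 + $7.04 + $18.54 = $30.80

$30.80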